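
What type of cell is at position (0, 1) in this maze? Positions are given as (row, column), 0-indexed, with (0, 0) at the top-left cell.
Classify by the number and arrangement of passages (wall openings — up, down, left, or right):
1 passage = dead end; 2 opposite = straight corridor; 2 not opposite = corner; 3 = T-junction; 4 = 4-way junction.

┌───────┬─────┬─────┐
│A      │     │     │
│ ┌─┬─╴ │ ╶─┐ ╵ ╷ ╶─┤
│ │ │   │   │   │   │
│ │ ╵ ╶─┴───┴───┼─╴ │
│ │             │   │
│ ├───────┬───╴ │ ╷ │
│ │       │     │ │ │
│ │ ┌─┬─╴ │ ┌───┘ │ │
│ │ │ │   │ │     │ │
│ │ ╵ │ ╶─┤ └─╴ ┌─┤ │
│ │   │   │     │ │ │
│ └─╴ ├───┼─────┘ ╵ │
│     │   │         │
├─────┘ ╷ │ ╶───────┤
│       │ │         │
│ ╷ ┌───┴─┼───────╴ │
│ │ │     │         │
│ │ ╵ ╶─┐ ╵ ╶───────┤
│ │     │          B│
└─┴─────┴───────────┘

Checking cell at (0, 1):
Number of passages: 2
Cell type: straight corridor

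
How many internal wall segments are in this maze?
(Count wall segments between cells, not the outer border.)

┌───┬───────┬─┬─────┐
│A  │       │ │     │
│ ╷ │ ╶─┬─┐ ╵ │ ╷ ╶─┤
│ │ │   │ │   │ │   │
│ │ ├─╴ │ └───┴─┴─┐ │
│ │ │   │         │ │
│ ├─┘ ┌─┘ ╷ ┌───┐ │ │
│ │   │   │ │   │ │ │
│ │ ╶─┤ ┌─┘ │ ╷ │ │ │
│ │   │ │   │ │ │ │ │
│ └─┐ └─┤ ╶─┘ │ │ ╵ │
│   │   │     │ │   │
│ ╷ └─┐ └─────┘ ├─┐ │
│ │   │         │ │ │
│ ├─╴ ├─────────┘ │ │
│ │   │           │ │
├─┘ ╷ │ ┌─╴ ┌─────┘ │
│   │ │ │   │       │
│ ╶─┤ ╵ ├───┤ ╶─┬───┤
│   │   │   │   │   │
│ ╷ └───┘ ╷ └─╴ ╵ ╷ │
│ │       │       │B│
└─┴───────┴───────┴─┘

Counting internal wall segments:
Total internal walls: 90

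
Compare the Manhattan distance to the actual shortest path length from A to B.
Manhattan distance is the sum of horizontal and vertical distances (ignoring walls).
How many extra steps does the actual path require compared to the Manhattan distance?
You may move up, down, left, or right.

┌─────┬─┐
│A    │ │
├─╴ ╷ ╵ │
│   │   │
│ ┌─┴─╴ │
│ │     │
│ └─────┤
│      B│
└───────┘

Manhattan distance: |3 - 0| + |3 - 0| = 6
Actual path length: 8
Extra steps: 8 - 6 = 2

Solution:

┌─────┬─┐
│A ↓  │ │
├─╴ ╷ ╵ │
│↓ ↲│   │
│ ┌─┴─╴ │
│↓│     │
│ └─────┤
│↳ → → B│
└───────┘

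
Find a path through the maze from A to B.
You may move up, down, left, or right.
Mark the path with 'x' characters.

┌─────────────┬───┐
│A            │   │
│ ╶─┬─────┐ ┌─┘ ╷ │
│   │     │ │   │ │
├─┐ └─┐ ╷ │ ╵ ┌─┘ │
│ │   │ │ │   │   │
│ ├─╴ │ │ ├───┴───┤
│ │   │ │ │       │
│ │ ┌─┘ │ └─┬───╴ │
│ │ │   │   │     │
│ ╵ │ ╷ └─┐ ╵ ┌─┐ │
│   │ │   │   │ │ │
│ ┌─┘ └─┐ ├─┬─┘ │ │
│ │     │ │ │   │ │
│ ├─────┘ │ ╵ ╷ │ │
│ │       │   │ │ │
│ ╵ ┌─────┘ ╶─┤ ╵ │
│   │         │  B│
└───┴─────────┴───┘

Finding the shortest path through the maze:
Path length: 38 steps
Directions: down → right → down → right → down → left → down → down → left → down → down → down → right → up → right → right → right → up → up → left → up → up → up → up → right → down → down → down → right → down → right → up → right → right → down → down → down → down

Solution:

┌─────────────┬───┐
│A            │   │
│ ╶─┬─────┐ ┌─┘ ╷ │
│x x│  x x│ │   │ │
├─┐ └─┐ ╷ │ ╵ ┌─┘ │
│ │x x│x│x│   │   │
│ ├─╴ │ │ ├───┴───┤
│ │x x│x│x│       │
│ │ ┌─┘ │ └─┬───╴ │
│ │x│  x│x x│x x x│
│ ╵ │ ╷ └─┐ ╵ ┌─┐ │
│x x│ │x x│x x│ │x│
│ ┌─┘ └─┐ ├─┬─┘ │ │
│x│     │x│ │   │x│
│ ├─────┘ │ ╵ ╷ │ │
│x│x x x x│   │ │x│
│ ╵ ┌─────┘ ╶─┤ ╵ │
│x x│         │  B│
└───┴─────────┴───┘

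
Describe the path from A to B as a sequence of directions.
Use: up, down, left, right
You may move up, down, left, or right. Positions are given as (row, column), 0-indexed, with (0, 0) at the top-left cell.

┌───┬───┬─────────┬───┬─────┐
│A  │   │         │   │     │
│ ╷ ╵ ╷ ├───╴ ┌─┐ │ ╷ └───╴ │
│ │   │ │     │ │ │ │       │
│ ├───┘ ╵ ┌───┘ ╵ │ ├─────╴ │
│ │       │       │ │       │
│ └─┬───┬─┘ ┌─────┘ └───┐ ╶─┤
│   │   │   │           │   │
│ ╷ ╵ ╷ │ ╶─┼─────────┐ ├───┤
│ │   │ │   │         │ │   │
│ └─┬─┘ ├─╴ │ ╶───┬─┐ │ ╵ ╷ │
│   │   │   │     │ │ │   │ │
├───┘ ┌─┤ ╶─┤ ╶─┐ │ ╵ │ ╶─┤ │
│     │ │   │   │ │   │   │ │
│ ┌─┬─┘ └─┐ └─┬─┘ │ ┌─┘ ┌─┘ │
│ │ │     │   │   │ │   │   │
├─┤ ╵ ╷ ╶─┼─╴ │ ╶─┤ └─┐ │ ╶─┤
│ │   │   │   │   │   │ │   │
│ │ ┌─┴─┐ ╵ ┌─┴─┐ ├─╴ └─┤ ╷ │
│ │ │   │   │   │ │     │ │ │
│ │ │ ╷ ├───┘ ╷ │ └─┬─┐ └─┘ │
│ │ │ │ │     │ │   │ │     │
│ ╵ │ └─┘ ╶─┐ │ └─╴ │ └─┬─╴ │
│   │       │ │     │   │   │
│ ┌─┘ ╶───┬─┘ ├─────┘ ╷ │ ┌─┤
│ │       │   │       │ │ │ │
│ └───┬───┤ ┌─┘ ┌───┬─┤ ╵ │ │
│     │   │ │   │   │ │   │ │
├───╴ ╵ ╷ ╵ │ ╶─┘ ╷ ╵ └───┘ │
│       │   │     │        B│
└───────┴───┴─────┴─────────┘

Finding the path and converting it to directions:
Path through cells: (0,0) → (0,1) → (1,1) → (1,2) → (0,2) → (0,3) → (1,3) → (2,3) → (2,4) → (1,4) → (1,5) → (1,6) → (0,6) → (0,7) → (0,8) → (1,8) → (2,8) → (2,7) → (2,6) → (2,5) → (3,5) → (3,4) → (4,4) → (4,5) → (5,5) → (5,4) → (6,4) → (6,5) → (7,5) → (7,6) → (8,6) → (8,5) → (9,5) → (9,4) → (8,4) → (8,3) → (7,3) → (7,2) → (8,2) → (8,1) → (9,1) → (10,1) → (11,1) → (11,0) → (12,0) → (13,0) → (13,1) → (13,2) → (14,2) → (14,3) → (13,3) → (13,4) → (14,4) → (14,5) → (13,5) → (12,5) → (12,6) → (11,6) → (10,6) → (9,6) → (9,7) → (10,7) → (11,7) → (11,8) → (11,9) → (10,9) → (10,8) → (9,8) → (8,8) → (8,7) → (7,7) → (7,8) → (6,8) → (5,8) → (5,7) → (5,6) → (4,6) → (4,7) → (4,8) → (4,9) → (4,10) → (5,10) → (6,10) → (6,9) → (7,9) → (8,9) → (8,10) → (9,10) → (9,11) → (10,11) → (10,12) → (10,13) → (11,13) → (11,12) → (12,12) → (13,12) → (13,11) → (12,11) → (11,11) → (11,10) → (12,10) → (12,9) → (12,8) → (12,7) → (13,7) → (13,6) → (14,6) → (14,7) → (14,8) → (13,8) → (13,9) → (14,9) → (14,10) → (14,11) → (14,12) → (14,13)
Directions: right, down, right, up, right, down, down, right, up, right, right, up, right, right, down, down, left, left, left, down, left, down, right, down, left, down, right, down, right, down, left, down, left, up, left, up, left, down, left, down, down, down, left, down, down, right, right, down, right, up, right, down, right, up, up, right, up, up, up, right, down, down, right, right, up, left, up, up, left, up, right, up, up, left, left, up, right, right, right, right, down, down, left, down, down, right, down, right, down, right, right, down, left, down, down, left, up, up, left, down, left, left, left, down, left, down, right, right, up, right, down, right, right, right, right

Solution:

┌───┬───┬─────────┬───┬─────┐
│A ↓│↱ ↓│    ↱ → ↓│   │     │
│ ╷ ╵ ╷ ├───╴ ┌─┐ │ ╷ └───╴ │
│ │↳ ↑│↓│↱ → ↑│ │↓│ │       │
│ ├───┘ ╵ ┌───┘ ╵ │ ├─────╴ │
│ │    ↳ ↑│↓ ← ← ↲│ │       │
│ └─┬───┬─┘ ┌─────┘ └───┐ ╶─┤
│   │   │↓ ↲│           │   │
│ ╷ ╵ ╷ │ ╶─┼─────────┐ ├───┤
│ │   │ │↳ ↓│↱ → → → ↓│ │   │
│ └─┬─┘ ├─╴ │ ╶───┬─┐ │ ╵ ╷ │
│   │   │↓ ↲│↑ ← ↰│ │↓│   │ │
├───┘ ┌─┤ ╶─┤ ╶─┐ │ ╵ │ ╶─┤ │
│     │ │↳ ↓│   │↑│↓ ↲│   │ │
│ ┌─┬─┘ └─┐ └─┬─┘ │ ┌─┘ ┌─┘ │
│ │ │↓ ↰  │↳ ↓│↱ ↑│↓│   │   │
├─┤ ╵ ╷ ╶─┼─╴ │ ╶─┤ └─┐ │ ╶─┤
│ │↓ ↲│↑ ↰│↓ ↲│↑ ↰│↳ ↓│ │   │
│ │ ┌─┴─┐ ╵ ┌─┴─┐ ├─╴ └─┤ ╷ │
│ │↓│   │↑ ↲│↱ ↓│↑│  ↳ ↓│ │ │
│ │ │ ╷ ├───┘ ╷ │ └─┬─┐ └─┘ │
│ │↓│ │ │    ↑│↓│↑ ↰│ │↳ → ↓│
│ ╵ │ └─┘ ╶─┐ │ └─╴ │ └─┬─╴ │
│↓ ↲│       │↑│↳ → ↑│↓ ↰│↓ ↲│
│ ┌─┘ ╶───┬─┘ ├─────┘ ╷ │ ┌─┤
│↓│       │↱ ↑│↓ ← ← ↲│↑│↓│ │
│ └───┬───┤ ┌─┘ ┌───┬─┤ ╵ │ │
│↳ → ↓│↱ ↓│↑│↓ ↲│↱ ↓│ │↑ ↲│ │
├───╴ ╵ ╷ ╵ │ ╶─┘ ╷ ╵ └───┘ │
│    ↳ ↑│↳ ↑│↳ → ↑│↳ → → → B│
└───────┴───┴─────┴─────────┘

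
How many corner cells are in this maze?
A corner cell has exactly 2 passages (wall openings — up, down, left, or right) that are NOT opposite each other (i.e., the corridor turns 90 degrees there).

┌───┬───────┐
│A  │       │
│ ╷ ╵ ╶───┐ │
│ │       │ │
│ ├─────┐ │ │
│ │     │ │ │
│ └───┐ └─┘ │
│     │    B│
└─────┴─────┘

Counting corner cells (2 non-opposite passages):
Total corners: 10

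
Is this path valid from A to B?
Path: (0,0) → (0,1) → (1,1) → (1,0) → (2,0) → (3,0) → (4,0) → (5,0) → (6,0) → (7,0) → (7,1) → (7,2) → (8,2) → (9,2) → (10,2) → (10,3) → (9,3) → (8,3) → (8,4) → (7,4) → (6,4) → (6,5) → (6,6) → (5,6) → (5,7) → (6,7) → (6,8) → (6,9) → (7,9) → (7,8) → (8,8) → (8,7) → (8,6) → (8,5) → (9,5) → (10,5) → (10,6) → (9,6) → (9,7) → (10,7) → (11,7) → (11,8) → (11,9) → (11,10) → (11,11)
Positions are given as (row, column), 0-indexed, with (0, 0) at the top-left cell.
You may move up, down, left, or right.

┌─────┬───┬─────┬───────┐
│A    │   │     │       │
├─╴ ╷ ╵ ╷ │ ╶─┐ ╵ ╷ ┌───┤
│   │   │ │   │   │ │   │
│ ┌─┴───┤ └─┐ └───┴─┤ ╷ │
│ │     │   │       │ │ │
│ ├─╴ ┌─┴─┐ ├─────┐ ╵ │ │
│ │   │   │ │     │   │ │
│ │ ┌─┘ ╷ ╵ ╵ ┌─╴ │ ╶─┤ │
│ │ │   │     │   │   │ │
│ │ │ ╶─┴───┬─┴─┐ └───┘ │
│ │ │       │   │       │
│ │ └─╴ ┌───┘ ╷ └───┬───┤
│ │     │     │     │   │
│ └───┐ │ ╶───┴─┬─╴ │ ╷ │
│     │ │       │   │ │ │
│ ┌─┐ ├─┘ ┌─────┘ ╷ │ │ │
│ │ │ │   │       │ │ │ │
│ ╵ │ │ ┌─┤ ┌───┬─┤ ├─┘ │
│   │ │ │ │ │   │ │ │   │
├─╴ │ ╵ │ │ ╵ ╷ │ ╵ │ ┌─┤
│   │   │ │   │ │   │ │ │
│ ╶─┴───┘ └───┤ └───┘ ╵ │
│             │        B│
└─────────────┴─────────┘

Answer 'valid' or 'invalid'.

Checking path validity:
Result: All consecutive moves are passable.

valid

Correct solution:

┌─────┬───┬─────┬───────┐
│A ↓  │   │     │       │
├─╴ ╷ ╵ ╷ │ ╶─┐ ╵ ╷ ┌───┤
│↓ ↲│   │ │   │   │ │   │
│ ┌─┴───┤ └─┐ └───┴─┤ ╷ │
│↓│     │   │       │ │ │
│ ├─╴ ┌─┴─┐ ├─────┐ ╵ │ │
│↓│   │   │ │     │   │ │
│ │ ┌─┘ ╷ ╵ ╵ ┌─╴ │ ╶─┤ │
│↓│ │   │     │   │   │ │
│ │ │ ╶─┴───┬─┴─┐ └───┘ │
│↓│ │       │↱ ↓│       │
│ │ └─╴ ┌───┘ ╷ └───┬───┤
│↓│     │↱ → ↑│↳ → ↓│   │
│ └───┐ │ ╶───┴─┬─╴ │ ╷ │
│↳ → ↓│ │↑      │↓ ↲│ │ │
│ ┌─┐ ├─┘ ┌─────┘ ╷ │ │ │
│ │ │↓│↱ ↑│↓ ← ← ↲│ │ │ │
│ ╵ │ │ ┌─┤ ┌───┬─┤ ├─┘ │
│   │↓│↑│ │↓│↱ ↓│ │ │   │
├─╴ │ ╵ │ │ ╵ ╷ │ ╵ │ ┌─┤
│   │↳ ↑│ │↳ ↑│↓│   │ │ │
│ ╶─┴───┘ └───┤ └───┘ ╵ │
│             │↳ → → → B│
└─────────────┴─────────┘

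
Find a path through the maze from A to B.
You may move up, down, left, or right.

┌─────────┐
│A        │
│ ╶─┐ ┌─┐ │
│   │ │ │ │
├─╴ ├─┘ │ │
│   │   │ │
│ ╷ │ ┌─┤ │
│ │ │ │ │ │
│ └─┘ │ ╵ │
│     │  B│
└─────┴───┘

Finding the shortest path through the maze:
Path length: 8 steps
Directions: right → right → right → right → down → down → down → down

Solution:

┌─────────┐
│A → → → ↓│
│ ╶─┐ ┌─┐ │
│   │ │ │↓│
├─╴ ├─┘ │ │
│   │   │↓│
│ ╷ │ ┌─┤ │
│ │ │ │ │↓│
│ └─┘ │ ╵ │
│     │  B│
└─────┴───┘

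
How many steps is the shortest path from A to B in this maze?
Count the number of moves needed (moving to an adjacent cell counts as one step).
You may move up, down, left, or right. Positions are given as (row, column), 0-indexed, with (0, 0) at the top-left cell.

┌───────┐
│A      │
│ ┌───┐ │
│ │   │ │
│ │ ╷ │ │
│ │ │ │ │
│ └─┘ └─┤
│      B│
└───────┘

Using BFS to find shortest path:
Start: (0, 0), End: (3, 3)
Path found:
(0,0) → (1,0) → (2,0) → (3,0) → (3,1) → (3,2) → (3,3)
Number of steps: 6

Solution:

┌───────┐
│A      │
│ ┌───┐ │
│↓│   │ │
│ │ ╷ │ │
│↓│ │ │ │
│ └─┘ └─┤
│↳ → → B│
└───────┘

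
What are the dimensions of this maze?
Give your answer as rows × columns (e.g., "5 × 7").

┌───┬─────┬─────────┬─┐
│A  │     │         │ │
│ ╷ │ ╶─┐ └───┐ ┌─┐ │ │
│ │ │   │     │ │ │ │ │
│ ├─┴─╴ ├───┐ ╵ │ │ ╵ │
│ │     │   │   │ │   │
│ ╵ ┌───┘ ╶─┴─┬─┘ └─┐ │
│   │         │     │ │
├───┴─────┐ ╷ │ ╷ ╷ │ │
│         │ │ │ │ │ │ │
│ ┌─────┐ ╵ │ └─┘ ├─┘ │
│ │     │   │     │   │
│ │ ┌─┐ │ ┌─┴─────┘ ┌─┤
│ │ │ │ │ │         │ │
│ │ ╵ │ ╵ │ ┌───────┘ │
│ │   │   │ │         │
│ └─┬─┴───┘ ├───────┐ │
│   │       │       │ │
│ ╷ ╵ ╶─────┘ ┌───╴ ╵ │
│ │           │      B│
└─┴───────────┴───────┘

Counting the maze dimensions:
Rows (vertical): 10
Columns (horizontal): 11
Dimensions: 10 × 11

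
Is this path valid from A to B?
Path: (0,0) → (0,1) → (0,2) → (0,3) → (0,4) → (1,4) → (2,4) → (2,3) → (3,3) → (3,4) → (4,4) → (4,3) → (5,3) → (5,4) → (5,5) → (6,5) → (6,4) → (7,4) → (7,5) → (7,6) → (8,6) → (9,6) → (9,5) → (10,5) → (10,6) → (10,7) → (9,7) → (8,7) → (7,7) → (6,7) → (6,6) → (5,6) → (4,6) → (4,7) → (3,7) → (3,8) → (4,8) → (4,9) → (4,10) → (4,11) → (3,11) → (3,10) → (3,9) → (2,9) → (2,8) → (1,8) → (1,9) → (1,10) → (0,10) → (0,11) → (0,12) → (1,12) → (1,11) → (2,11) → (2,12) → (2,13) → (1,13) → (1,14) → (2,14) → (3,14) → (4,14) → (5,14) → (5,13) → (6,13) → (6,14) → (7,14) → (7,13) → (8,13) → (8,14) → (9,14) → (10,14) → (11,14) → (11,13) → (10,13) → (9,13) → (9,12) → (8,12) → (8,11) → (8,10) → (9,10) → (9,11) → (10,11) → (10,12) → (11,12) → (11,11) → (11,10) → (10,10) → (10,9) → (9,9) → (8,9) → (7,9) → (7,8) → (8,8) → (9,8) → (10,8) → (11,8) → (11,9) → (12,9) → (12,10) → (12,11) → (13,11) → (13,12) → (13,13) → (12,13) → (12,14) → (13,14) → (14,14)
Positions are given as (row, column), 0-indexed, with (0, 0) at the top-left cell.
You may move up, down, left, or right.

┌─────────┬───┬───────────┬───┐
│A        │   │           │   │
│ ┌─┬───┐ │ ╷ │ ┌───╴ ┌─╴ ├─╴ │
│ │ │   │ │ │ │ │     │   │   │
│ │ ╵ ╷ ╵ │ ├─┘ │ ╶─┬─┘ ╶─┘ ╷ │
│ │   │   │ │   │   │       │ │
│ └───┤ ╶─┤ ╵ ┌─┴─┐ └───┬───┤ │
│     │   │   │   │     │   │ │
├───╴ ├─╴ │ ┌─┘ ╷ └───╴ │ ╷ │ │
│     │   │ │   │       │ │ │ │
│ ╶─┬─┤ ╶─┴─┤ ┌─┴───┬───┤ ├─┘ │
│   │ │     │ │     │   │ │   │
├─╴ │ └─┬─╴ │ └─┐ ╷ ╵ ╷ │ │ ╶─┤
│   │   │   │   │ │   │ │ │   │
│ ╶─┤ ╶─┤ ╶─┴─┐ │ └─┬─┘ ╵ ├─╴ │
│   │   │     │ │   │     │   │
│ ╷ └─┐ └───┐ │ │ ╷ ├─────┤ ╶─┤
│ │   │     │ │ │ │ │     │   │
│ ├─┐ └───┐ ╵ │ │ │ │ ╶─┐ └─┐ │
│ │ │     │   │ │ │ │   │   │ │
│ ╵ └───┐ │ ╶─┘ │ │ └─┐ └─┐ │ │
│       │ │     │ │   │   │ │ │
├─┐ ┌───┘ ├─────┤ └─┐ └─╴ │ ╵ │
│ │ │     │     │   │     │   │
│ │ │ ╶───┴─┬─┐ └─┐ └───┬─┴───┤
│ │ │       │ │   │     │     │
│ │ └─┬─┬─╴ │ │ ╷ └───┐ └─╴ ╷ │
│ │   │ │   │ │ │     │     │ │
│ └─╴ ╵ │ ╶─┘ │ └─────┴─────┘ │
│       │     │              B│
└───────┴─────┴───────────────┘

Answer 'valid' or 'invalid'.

Checking path validity:
Result: All consecutive moves are passable.

valid

Correct solution:

┌─────────┬───┬───────────┬───┐
│A → → → ↓│   │      ↱ → ↓│   │
│ ┌─┬───┐ │ ╷ │ ┌───╴ ┌─╴ ├─╴ │
│ │ │   │↓│ │ │ │↱ → ↑│↓ ↲│↱ ↓│
│ │ ╵ ╷ ╵ │ ├─┘ │ ╶─┬─┘ ╶─┘ ╷ │
│ │   │↓ ↲│ │   │↑ ↰│  ↳ → ↑│↓│
│ └───┤ ╶─┤ ╵ ┌─┴─┐ └───┬───┤ │
│     │↳ ↓│   │↱ ↓│↑ ← ↰│   │↓│
├───╴ ├─╴ │ ┌─┘ ╷ └───╴ │ ╷ │ │
│     │↓ ↲│ │↱ ↑│↳ → → ↑│ │ │↓│
│ ╶─┬─┤ ╶─┴─┤ ┌─┴───┬───┤ ├─┘ │
│   │ │↳ → ↓│↑│     │   │ │↓ ↲│
├─╴ │ └─┬─╴ │ └─┐ ╷ ╵ ╷ │ │ ╶─┤
│   │   │↓ ↲│↑ ↰│ │   │ │ │↳ ↓│
│ ╶─┤ ╶─┤ ╶─┴─┐ │ └─┬─┘ ╵ ├─╴ │
│   │   │↳ → ↓│↑│↓ ↰│     │↓ ↲│
│ ╷ └─┐ └───┐ │ │ ╷ ├─────┤ ╶─┤
│ │   │     │↓│↑│↓│↑│↓ ← ↰│↳ ↓│
│ ├─┐ └───┐ ╵ │ │ │ │ ╶─┐ └─┐ │
│ │ │     │↓ ↲│↑│↓│↑│↳ ↓│↑ ↰│↓│
│ ╵ └───┐ │ ╶─┘ │ │ └─┐ └─┐ │ │
│       │ │↳ → ↑│↓│↑ ↰│↳ ↓│↑│↓│
├─┐ ┌───┘ ├─────┤ └─┐ └─╴ │ ╵ │
│ │ │     │     │↳ ↓│↑ ← ↲│↑ ↲│
│ │ │ ╶───┴─┬─┐ └─┐ └───┬─┴───┤
│ │ │       │ │   │↳ → ↓│  ↱ ↓│
│ │ └─┬─┬─╴ │ │ ╷ └───┐ └─╴ ╷ │
│ │   │ │   │ │ │     │↳ → ↑│↓│
│ └─╴ ╵ │ ╶─┘ │ └─────┴─────┘ │
│       │     │              B│
└───────┴─────┴───────────────┘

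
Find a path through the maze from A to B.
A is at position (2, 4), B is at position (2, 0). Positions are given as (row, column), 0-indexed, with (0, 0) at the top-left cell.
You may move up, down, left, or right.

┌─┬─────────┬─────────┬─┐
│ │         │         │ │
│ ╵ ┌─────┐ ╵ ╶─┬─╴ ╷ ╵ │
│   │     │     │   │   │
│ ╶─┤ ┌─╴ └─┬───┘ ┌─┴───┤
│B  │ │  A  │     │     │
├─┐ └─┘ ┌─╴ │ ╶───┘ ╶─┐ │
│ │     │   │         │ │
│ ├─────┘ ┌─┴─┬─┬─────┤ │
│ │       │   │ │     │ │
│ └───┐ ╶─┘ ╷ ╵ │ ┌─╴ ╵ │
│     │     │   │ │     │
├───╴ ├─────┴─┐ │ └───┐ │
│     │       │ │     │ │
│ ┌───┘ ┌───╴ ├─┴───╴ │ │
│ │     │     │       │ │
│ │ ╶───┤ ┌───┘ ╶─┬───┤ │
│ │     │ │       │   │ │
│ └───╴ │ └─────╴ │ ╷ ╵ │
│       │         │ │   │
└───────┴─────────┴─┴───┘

Finding the shortest path from (2, 4) to (2, 0):
Path length: 6 steps
Directions: left → down → left → left → up → left

Solution:

┌─┬─────────┬─────────┬─┐
│ │         │         │ │
│ ╵ ┌─────┐ ╵ ╶─┬─╴ ╷ ╵ │
│   │     │     │   │   │
│ ╶─┤ ┌─╴ └─┬───┘ ┌─┴───┤
│B ↰│ │↓ A  │     │     │
├─┐ └─┘ ┌─╴ │ ╶───┘ ╶─┐ │
│ │↑ ← ↲│   │         │ │
│ ├─────┘ ┌─┴─┬─┬─────┤ │
│ │       │   │ │     │ │
│ └───┐ ╶─┘ ╷ ╵ │ ┌─╴ ╵ │
│     │     │   │ │     │
├───╴ ├─────┴─┐ │ └───┐ │
│     │       │ │     │ │
│ ┌───┘ ┌───╴ ├─┴───╴ │ │
│ │     │     │       │ │
│ │ ╶───┤ ┌───┘ ╶─┬───┤ │
│ │     │ │       │   │ │
│ └───╴ │ └─────╴ │ ╷ ╵ │
│       │         │ │   │
└───────┴─────────┴─┴───┘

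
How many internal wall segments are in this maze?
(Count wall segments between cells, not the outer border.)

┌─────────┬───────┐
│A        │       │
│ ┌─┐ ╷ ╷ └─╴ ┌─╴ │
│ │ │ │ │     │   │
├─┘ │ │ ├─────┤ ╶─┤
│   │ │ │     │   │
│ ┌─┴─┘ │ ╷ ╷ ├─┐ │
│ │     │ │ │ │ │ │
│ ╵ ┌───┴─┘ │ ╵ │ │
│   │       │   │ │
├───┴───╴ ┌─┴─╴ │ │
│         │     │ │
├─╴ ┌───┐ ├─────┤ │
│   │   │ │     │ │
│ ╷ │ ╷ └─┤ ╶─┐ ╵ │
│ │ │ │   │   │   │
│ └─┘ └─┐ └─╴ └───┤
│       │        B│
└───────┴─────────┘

Counting internal wall segments:
Total internal walls: 64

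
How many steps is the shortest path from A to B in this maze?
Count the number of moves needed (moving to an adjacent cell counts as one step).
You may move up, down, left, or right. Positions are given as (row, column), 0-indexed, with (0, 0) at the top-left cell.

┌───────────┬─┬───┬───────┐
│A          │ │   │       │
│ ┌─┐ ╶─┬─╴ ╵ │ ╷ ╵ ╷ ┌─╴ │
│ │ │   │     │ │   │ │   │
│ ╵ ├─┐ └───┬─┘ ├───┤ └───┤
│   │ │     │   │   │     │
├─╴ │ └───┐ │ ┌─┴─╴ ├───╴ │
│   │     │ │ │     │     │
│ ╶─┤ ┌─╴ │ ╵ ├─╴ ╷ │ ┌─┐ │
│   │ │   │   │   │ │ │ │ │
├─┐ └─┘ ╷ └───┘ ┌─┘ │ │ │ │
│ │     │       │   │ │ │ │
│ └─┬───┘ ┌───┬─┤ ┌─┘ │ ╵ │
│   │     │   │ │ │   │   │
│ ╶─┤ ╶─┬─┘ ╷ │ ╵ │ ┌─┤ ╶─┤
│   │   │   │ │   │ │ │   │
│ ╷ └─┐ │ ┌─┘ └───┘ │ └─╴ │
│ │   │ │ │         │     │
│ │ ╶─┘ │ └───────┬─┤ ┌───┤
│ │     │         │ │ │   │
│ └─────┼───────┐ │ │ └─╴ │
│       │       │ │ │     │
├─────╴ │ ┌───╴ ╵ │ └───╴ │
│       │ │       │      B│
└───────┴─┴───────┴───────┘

Using BFS to find shortest path:
Start: (0, 0), End: (11, 12)
Path found:
(0,0) → (0,1) → (0,2) → (1,2) → (1,3) → (2,3) → (2,4) → (2,5) → (3,5) → (4,5) → (4,6) → (3,6) → (2,6) → (2,7) → (1,7) → (0,7) → (0,8) → (1,8) → (1,9) → (0,9) → (0,10) → (1,10) → (2,10) → (2,11) → (2,12) → (3,12) → (4,12) → (5,12) → (6,12) → (6,11) → (7,11) → (7,12) → (8,12) → (8,11) → (8,10) → (9,10) → (10,10) → (10,11) → (10,12) → (11,12)
Number of steps: 39

Solution:

┌───────────┬─┬───┬───────┐
│A → ↓      │ │↱ ↓│↱ ↓    │
│ ┌─┐ ╶─┬─╴ ╵ │ ╷ ╵ ╷ ┌─╴ │
│ │ │↳ ↓│     │↑│↳ ↑│↓│   │
│ ╵ ├─┐ └───┬─┘ ├───┤ └───┤
│   │ │↳ → ↓│↱ ↑│   │↳ → ↓│
├─╴ │ └───┐ │ ┌─┴─╴ ├───╴ │
│   │     │↓│↑│     │    ↓│
│ ╶─┤ ┌─╴ │ ╵ ├─╴ ╷ │ ┌─┐ │
│   │ │   │↳ ↑│   │ │ │ │↓│
├─┐ └─┘ ╷ └───┘ ┌─┘ │ │ │ │
│ │     │       │   │ │ │↓│
│ └─┬───┘ ┌───┬─┤ ┌─┘ │ ╵ │
│   │     │   │ │ │   │↓ ↲│
│ ╶─┤ ╶─┬─┘ ╷ │ ╵ │ ┌─┤ ╶─┤
│   │   │   │ │   │ │ │↳ ↓│
│ ╷ └─┐ │ ┌─┘ └───┘ │ └─╴ │
│ │   │ │ │         │↓ ← ↲│
│ │ ╶─┘ │ └───────┬─┤ ┌───┤
│ │     │         │ │↓│   │
│ └─────┼───────┐ │ │ └─╴ │
│       │       │ │ │↳ → ↓│
├─────╴ │ ┌───╴ ╵ │ └───╴ │
│       │ │       │      B│
└───────┴─┴───────┴───────┘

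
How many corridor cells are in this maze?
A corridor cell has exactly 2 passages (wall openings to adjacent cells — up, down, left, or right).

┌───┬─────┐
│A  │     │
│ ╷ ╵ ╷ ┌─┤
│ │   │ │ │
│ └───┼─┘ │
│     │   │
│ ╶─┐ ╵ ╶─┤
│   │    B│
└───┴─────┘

Counting cells with exactly 2 passages:
Total corridor cells: 12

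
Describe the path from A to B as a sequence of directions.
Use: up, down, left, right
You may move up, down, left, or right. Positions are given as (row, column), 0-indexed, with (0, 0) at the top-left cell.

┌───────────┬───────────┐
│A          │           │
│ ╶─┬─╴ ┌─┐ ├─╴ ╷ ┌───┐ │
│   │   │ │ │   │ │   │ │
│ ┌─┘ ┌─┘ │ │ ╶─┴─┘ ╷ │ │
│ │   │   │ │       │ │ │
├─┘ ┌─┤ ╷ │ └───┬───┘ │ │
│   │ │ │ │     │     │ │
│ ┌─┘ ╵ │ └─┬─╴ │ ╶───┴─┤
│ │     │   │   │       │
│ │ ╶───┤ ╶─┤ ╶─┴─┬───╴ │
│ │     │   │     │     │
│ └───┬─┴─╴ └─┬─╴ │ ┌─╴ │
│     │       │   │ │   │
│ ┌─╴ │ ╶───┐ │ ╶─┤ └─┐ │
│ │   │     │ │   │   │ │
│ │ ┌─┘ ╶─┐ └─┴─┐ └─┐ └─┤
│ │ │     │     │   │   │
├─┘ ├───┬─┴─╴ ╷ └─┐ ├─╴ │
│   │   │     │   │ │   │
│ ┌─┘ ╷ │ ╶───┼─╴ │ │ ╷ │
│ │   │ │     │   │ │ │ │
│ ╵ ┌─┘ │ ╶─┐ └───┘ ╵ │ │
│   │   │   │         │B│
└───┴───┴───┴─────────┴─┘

Finding the path and converting it to directions:
Path through cells: (0,0) → (0,1) → (0,2) → (0,3) → (0,4) → (0,5) → (1,5) → (2,5) → (3,5) → (3,6) → (3,7) → (4,7) → (4,6) → (5,6) → (5,7) → (5,8) → (6,8) → (6,7) → (7,7) → (7,8) → (8,8) → (8,9) → (9,9) → (10,9) → (11,9) → (11,10) → (10,10) → (9,10) → (9,11) → (10,11) → (11,11)
Directions: right, right, right, right, right, down, down, down, right, right, down, left, down, right, right, down, left, down, right, down, right, down, down, down, right, up, up, right, down, down

Solution:

┌───────────┬───────────┐
│A → → → → ↓│           │
│ ╶─┬─╴ ┌─┐ ├─╴ ╷ ┌───┐ │
│   │   │ │↓│   │ │   │ │
│ ┌─┘ ┌─┘ │ │ ╶─┴─┘ ╷ │ │
│ │   │   │↓│       │ │ │
├─┘ ┌─┤ ╷ │ └───┬───┘ │ │
│   │ │ │ │↳ → ↓│     │ │
│ ┌─┘ ╵ │ └─┬─╴ │ ╶───┴─┤
│ │     │   │↓ ↲│       │
│ │ ╶───┤ ╶─┤ ╶─┴─┬───╴ │
│ │     │   │↳ → ↓│     │
│ └───┬─┴─╴ └─┬─╴ │ ┌─╴ │
│     │       │↓ ↲│ │   │
│ ┌─╴ │ ╶───┐ │ ╶─┤ └─┐ │
│ │   │     │ │↳ ↓│   │ │
│ │ ┌─┘ ╶─┐ └─┴─┐ └─┐ └─┤
│ │ │     │     │↳ ↓│   │
├─┘ ├───┬─┴─╴ ╷ └─┐ ├─╴ │
│   │   │     │   │↓│↱ ↓│
│ ┌─┘ ╷ │ ╶───┼─╴ │ │ ╷ │
│ │   │ │     │   │↓│↑│↓│
│ ╵ ┌─┘ │ ╶─┐ └───┘ ╵ │ │
│   │   │   │      ↳ ↑│B│
└───┴───┴───┴─────────┴─┘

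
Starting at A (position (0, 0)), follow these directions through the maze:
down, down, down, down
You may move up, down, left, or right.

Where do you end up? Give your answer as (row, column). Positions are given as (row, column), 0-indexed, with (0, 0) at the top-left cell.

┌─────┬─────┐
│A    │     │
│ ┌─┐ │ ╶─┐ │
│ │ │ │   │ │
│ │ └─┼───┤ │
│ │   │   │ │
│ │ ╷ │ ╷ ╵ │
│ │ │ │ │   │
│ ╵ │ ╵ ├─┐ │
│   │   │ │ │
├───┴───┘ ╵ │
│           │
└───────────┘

Following directions step by step:
Start: (0, 0)
  down: (0, 0) → (1, 0)
  down: (1, 0) → (2, 0)
  down: (2, 0) → (3, 0)
  down: (3, 0) → (4, 0)
Final position: (4, 0)

Path taken:

┌─────┬─────┐
│A    │     │
│ ┌─┐ │ ╶─┐ │
│↓│ │ │   │ │
│ │ └─┼───┤ │
│↓│   │   │ │
│ │ ╷ │ ╷ ╵ │
│↓│ │ │ │   │
│ ╵ │ ╵ ├─┐ │
│B  │   │ │ │
├───┴───┘ ╵ │
│           │
└───────────┘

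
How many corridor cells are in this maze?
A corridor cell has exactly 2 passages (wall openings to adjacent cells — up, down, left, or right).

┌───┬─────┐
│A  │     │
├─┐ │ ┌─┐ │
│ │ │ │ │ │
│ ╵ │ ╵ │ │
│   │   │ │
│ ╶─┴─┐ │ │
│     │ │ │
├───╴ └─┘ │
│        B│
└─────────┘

Counting cells with exactly 2 passages:
Total corridor cells: 17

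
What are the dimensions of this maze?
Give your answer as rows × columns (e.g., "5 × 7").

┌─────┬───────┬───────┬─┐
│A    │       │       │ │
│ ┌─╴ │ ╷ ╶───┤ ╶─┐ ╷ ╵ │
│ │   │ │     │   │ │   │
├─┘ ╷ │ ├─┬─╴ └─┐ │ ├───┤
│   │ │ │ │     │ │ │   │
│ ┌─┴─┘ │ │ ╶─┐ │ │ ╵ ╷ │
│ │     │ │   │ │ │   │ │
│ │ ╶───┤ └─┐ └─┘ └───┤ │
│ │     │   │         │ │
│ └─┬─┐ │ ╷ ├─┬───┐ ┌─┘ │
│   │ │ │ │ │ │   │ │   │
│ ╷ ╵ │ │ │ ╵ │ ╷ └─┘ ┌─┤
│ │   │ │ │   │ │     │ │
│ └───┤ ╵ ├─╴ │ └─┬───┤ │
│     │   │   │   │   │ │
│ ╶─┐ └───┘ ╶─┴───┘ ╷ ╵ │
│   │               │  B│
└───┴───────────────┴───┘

Counting the maze dimensions:
Rows (vertical): 9
Columns (horizontal): 12
Dimensions: 9 × 12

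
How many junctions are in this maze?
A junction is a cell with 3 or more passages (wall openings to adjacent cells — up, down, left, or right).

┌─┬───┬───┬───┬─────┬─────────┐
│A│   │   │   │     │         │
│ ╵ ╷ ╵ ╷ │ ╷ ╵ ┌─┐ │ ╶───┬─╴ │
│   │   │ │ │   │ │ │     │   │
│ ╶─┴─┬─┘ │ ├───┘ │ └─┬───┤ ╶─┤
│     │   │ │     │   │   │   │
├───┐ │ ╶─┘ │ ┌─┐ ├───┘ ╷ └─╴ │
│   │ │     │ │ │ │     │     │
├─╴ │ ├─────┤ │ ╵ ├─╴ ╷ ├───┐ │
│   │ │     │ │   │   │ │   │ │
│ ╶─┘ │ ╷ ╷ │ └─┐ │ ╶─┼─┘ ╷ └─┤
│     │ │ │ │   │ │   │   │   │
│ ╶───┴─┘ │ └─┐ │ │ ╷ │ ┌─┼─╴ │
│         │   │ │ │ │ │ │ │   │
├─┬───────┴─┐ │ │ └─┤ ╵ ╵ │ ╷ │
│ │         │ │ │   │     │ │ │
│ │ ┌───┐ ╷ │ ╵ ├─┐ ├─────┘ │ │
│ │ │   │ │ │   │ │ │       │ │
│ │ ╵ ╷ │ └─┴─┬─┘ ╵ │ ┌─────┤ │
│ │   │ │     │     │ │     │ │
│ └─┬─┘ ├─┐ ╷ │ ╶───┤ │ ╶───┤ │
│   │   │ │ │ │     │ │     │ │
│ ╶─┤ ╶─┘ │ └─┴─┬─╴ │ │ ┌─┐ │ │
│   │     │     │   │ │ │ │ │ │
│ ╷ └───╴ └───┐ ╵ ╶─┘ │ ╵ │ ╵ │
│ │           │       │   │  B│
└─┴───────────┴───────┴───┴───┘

Checking each cell for number of passages:

Junctions found (3+ passages):
  (1, 0): 3 passages
  (2, 8): 3 passages
  (3, 10): 3 passages
  (3, 11): 3 passages
  (3, 14): 3 passages
  (4, 4): 3 passages
  (4, 8): 3 passages
  (5, 0): 3 passages
  (5, 9): 3 passages
  (6, 14): 3 passages
  (7, 4): 3 passages
  (7, 11): 3 passages
  (9, 5): 3 passages
  (9, 8): 3 passages
  (10, 0): 3 passages
  (10, 11): 3 passages
  (11, 0): 3 passages
  (11, 4): 3 passages
  (12, 4): 3 passages
  (12, 8): 3 passages
Total junctions: 20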